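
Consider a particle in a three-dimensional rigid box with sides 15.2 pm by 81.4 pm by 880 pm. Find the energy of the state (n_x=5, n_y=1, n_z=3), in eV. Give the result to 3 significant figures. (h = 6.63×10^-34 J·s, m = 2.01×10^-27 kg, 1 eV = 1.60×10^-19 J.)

For a 3D rectangular well E = (h²/8m)·Σ n_i²/L_i² = (6.63×10^-34)²/(8·2.01×10^-27) · [5²/(15.2 pm)² + 1²/(81.4 pm)² + 3²/(880 pm)²].
Evaluating gives E = 2.962×10^-18 J = 18.5 eV.

E = 18.5 eV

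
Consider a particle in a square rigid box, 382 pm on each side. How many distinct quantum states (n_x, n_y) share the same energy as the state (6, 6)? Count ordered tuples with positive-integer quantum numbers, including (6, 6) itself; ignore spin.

degeneracy = 1

The level has n_x² + n_y² = 72. The ordered positive-integer solutions are (6, 6).
That gives 1 state.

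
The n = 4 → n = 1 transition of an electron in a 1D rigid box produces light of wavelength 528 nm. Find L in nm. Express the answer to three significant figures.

L = 1.55 nm

The photon carries ΔE = hc/λ = 6.626×10^-34·2.998×10^8/5.28×10^-7 m = 3.762×10^-19 J.
Since ΔE = (4² − 1²)E_1, E_1 = 2.508×10^-20 J, and L = h/√(8m_eE_1) = 1.55×10^-9 m = 1.55 nm.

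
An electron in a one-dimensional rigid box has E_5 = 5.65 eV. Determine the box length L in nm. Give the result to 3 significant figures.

L = 1.29 nm

From E_n = n²h²/(8m_eL²), L = n·h/√(8m_eE_n).
E_5 = 5.65 eV = 9.051×10^-19 J, so L = 5·6.626×10^-34/√(8·9.109×10^-31·9.051×10^-19) = 1.29×10^-9 m = 1.29 nm.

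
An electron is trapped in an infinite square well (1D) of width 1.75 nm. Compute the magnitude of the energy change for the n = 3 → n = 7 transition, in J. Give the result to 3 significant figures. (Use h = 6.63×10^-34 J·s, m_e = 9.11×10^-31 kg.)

E_1 = h²/(8m_eL²) = 1.969×10^-20 J.
|ΔE| = |3² − 7²|·E_1 = 40·1.969×10^-20 J = 7.88×10^-19 J.

|ΔE| = 7.88×10^-19 J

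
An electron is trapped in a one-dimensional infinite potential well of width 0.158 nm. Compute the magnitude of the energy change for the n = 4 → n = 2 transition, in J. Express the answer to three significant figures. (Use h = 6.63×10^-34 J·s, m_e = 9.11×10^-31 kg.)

|ΔE| = 2.90×10^-17 J

E_1 = h²/(8m_eL²) = 2.416×10^-18 J.
|ΔE| = |4² − 2²|·E_1 = 12·2.416×10^-18 J = 2.90×10^-17 J.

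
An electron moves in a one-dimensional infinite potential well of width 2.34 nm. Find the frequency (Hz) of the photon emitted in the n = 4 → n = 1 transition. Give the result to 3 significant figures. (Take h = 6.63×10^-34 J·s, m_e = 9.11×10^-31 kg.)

E_1 = h²/(8m_eL²) = 1.102×10^-20 J and ΔE = (4² − 1²)E_1 = 1.653×10^-19 J.
f = ΔE/h = 1.653×10^-19/6.63×10^-34 = 2.49×10^14 Hz.

f = 2.49×10^14 Hz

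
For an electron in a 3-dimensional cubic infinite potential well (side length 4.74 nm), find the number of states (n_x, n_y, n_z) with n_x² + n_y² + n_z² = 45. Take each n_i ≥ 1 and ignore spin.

The level has n_x² + n_y² + n_z² = 45. The ordered positive-integer solutions are (2, 4, 5), (2, 5, 4), (4, 2, 5), (4, 5, 2), (5, 2, 4), (5, 4, 2).
That gives 6 states.

degeneracy = 6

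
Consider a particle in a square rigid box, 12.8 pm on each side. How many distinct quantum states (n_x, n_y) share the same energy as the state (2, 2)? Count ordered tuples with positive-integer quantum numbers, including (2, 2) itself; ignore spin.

The level has n_x² + n_y² = 8. The ordered positive-integer solutions are (2, 2).
That gives 1 state.

degeneracy = 1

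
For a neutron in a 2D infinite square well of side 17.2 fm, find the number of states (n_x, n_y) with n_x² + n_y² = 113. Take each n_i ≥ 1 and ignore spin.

The level has n_x² + n_y² = 113. The ordered positive-integer solutions are (7, 8), (8, 7).
That gives 2 states.

degeneracy = 2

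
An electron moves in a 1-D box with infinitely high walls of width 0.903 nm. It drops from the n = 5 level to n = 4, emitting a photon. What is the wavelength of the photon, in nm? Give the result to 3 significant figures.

λ = 299 nm

E_1 = h²/(8m_eL²) = 7.389×10^-20 J, so ΔE = (5² − 4²)E_1 = 6.650×10^-19 J.
λ = hc/ΔE = (6.626×10^-34·2.998×10^8)/6.650×10^-19 = 2.99×10^-7 m = 299 nm.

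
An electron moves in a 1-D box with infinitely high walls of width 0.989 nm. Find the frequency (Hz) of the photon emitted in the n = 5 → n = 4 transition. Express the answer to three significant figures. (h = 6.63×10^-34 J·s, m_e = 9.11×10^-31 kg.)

f = 8.37×10^14 Hz

E_1 = h²/(8m_eL²) = 6.166×10^-20 J and ΔE = (5² − 4²)E_1 = 5.549×10^-19 J.
f = ΔE/h = 5.549×10^-19/6.63×10^-34 = 8.37×10^14 Hz.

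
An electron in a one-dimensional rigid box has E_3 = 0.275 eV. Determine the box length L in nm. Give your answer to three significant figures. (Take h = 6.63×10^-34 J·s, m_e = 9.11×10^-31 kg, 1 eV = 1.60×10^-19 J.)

From E_n = n²h²/(8m_eL²), L = n·h/√(8m_eE_n).
E_3 = 0.275 eV = 4.400×10^-20 J, so L = 3·6.63×10^-34/√(8·9.11×10^-31·4.400×10^-20) = 3.51×10^-9 m = 3.51 nm.

L = 3.51 nm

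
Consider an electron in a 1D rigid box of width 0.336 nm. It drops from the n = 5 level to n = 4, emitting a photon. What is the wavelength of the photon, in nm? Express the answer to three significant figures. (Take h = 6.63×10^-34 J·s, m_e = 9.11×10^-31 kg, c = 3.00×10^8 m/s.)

λ = 41.4 nm

E_1 = h²/(8m_eL²) = 5.342×10^-19 J, so ΔE = (5² − 4²)E_1 = 4.808×10^-18 J.
λ = hc/ΔE = (6.63×10^-34·3.00×10^8)/4.808×10^-18 = 4.14×10^-8 m = 41.4 nm.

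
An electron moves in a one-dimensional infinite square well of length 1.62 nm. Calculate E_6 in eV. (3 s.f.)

For an infinite well E_n = n²h²/(8m_eL²), so E_1 = h²/(8m_eL²) = (6.626×10^-34)²/(8·9.109×10^-31·(1.62×10^-9 m)²) = 2.296×10^-20 J.
Then E_6 = 6²·E_1 = 36·2.296×10^-20 J = 8.266×10^-19 J.
Converting, E_6 = 8.266×10^-19 J / (1.602×10^-19 J/eV) = 5.16 eV.

E_6 = 5.16 eV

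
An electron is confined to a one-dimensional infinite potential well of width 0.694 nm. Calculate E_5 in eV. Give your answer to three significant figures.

E_5 = 19.5 eV

For an infinite well E_n = n²h²/(8m_eL²), so E_1 = h²/(8m_eL²) = (6.626×10^-34)²/(8·9.109×10^-31·(6.94×10^-10 m)²) = 1.251×10^-19 J.
Then E_5 = 5²·E_1 = 25·1.251×10^-19 J = 3.127×10^-18 J.
Converting, E_5 = 3.127×10^-18 J / (1.602×10^-19 J/eV) = 19.5 eV.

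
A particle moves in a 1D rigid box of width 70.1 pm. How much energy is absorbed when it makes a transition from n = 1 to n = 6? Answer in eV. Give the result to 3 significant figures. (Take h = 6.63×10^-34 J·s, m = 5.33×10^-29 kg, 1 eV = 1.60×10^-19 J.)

|ΔE| = 45.9 eV

E_1 = h²/(8mL²) = 2.098×10^-19 J.
|ΔE| = |1² − 6²|·E_1 = 35·2.098×10^-19 J = 7.343×10^-18 J = 45.9 eV.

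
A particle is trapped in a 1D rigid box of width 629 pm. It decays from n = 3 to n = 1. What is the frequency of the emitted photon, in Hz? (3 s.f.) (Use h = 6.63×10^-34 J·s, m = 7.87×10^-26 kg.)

f = 2.13×10^10 Hz

E_1 = h²/(8mL²) = 1.765×10^-24 J and ΔE = (3² − 1²)E_1 = 1.412×10^-23 J.
f = ΔE/h = 1.412×10^-23/6.63×10^-34 = 2.13×10^10 Hz.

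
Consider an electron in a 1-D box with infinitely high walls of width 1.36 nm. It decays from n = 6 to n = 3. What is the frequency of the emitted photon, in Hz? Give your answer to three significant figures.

f = 1.33×10^15 Hz

E_1 = h²/(8m_eL²) = 3.257×10^-20 J and ΔE = (6² − 3²)E_1 = 8.794×10^-19 J.
f = ΔE/h = 8.794×10^-19/6.626×10^-34 = 1.33×10^15 Hz.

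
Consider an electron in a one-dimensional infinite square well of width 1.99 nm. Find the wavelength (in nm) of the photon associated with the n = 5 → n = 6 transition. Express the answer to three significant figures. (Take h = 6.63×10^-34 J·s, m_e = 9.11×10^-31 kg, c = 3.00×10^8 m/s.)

E_1 = h²/(8m_eL²) = 1.523×10^-20 J, so ΔE = (6² − 5²)E_1 = 1.675×10^-19 J.
λ = hc/ΔE = (6.63×10^-34·3.00×10^8)/1.675×10^-19 = 1.19×10^-6 m = 1.19×10^3 nm.

λ = 1.19×10^3 nm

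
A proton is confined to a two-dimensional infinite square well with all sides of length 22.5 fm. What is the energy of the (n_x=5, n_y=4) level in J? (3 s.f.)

E = 2.66×10^-12 J

For a 2D rectangular well E = (h²/8m_p)·Σ n_i²/L_i² = (6.626×10^-34)²/(8·1.673×10^-27) · [5²/(22.5 fm)² + 4²/(22.5 fm)²].
Evaluating gives E = 2.66×10^-12 J.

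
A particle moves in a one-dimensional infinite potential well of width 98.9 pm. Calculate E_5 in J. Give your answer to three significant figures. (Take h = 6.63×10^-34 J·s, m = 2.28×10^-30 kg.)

E_5 = 6.16×10^-17 J

For an infinite well E_n = n²h²/(8mL²), so E_1 = h²/(8mL²) = (6.63×10^-34)²/(8·2.28×10^-30·(9.89×10^-11 m)²) = 2.464×10^-18 J.
Then E_5 = 5²·E_1 = 25·2.464×10^-18 J = 6.16×10^-17 J.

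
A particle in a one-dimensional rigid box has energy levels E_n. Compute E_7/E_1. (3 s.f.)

49.0

E_n ∝ n², so E_7/E_1 = 7²/1² = 49/1 = 49.0.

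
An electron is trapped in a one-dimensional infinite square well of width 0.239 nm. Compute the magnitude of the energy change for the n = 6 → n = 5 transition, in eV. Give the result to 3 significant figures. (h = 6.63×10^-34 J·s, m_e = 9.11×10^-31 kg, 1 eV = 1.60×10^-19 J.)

|ΔE| = 72.6 eV

E_1 = h²/(8m_eL²) = 1.056×10^-18 J.
|ΔE| = |6² − 5²|·E_1 = 11·1.056×10^-18 J = 1.162×10^-17 J = 72.6 eV.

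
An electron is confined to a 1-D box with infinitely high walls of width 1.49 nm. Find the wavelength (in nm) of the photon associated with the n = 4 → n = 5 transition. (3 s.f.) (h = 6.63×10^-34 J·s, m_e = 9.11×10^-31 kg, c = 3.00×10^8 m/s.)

λ = 813 nm

E_1 = h²/(8m_eL²) = 2.717×10^-20 J, so ΔE = (5² − 4²)E_1 = 2.445×10^-19 J.
λ = hc/ΔE = (6.63×10^-34·3.00×10^8)/2.445×10^-19 = 8.13×10^-7 m = 813 nm.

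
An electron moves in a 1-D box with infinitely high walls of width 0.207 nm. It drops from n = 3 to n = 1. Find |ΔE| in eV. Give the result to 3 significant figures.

|ΔE| = 70.2 eV

E_1 = h²/(8m_eL²) = 1.406×10^-18 J.
|ΔE| = |3² − 1²|·E_1 = 8·1.406×10^-18 J = 1.125×10^-17 J = 70.2 eV.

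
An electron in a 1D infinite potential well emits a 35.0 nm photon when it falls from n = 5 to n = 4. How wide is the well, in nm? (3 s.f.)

L = 0.309 nm

The photon carries ΔE = hc/λ = 6.626×10^-34·2.998×10^8/3.50×10^-8 m = 5.676×10^-18 J.
Since ΔE = (5² − 4²)E_1, E_1 = 6.307×10^-19 J, and L = h/√(8m_eE_1) = 3.09×10^-10 m = 0.309 nm.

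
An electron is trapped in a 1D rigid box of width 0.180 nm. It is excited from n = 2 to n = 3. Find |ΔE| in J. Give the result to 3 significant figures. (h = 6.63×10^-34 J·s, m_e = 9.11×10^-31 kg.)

E_1 = h²/(8m_eL²) = 1.862×10^-18 J.
|ΔE| = |2² − 3²|·E_1 = 5·1.862×10^-18 J = 9.31×10^-18 J.

|ΔE| = 9.31×10^-18 J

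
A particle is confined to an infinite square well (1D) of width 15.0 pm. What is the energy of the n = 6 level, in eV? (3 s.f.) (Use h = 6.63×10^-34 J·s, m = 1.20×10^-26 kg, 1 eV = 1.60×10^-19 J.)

E_6 = 4.58 eV

For an infinite well E_n = n²h²/(8mL²), so E_1 = h²/(8mL²) = (6.63×10^-34)²/(8·1.20×10^-26·(1.50×10^-11 m)²) = 2.035×10^-20 J.
Then E_6 = 6²·E_1 = 36·2.035×10^-20 J = 7.326×10^-19 J.
Converting, E_6 = 7.326×10^-19 J / (1.60×10^-19 J/eV) = 4.58 eV.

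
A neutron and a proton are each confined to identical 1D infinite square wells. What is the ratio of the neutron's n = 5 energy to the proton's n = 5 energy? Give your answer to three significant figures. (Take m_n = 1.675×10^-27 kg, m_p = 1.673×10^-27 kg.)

E_n ∝ 1/m at fixed n and L, so the ratio is m_p/m_n = 1.673×10^-27/1.675×10^-27 = 0.999.

0.999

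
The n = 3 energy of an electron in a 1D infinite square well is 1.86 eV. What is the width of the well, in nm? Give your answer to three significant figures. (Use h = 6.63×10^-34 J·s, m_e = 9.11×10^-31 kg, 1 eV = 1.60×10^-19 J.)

From E_n = n²h²/(8m_eL²), L = n·h/√(8m_eE_n).
E_3 = 1.86 eV = 2.976×10^-19 J, so L = 3·6.63×10^-34/√(8·9.11×10^-31·2.976×10^-19) = 1.35×10^-9 m = 1.35 nm.

L = 1.35 nm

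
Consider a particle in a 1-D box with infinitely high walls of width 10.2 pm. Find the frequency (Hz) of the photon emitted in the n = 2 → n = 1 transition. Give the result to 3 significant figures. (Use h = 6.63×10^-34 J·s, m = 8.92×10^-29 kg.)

E_1 = h²/(8mL²) = 5.921×10^-18 J and ΔE = (2² − 1²)E_1 = 1.776×10^-17 J.
f = ΔE/h = 1.776×10^-17/6.63×10^-34 = 2.68×10^16 Hz.

f = 2.68×10^16 Hz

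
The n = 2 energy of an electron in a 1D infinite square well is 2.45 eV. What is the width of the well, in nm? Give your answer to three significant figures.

From E_n = n²h²/(8m_eL²), L = n·h/√(8m_eE_n).
E_2 = 2.45 eV = 3.925×10^-19 J, so L = 2·6.626×10^-34/√(8·9.109×10^-31·3.925×10^-19) = 7.84×10^-10 m = 0.784 nm.

L = 0.784 nm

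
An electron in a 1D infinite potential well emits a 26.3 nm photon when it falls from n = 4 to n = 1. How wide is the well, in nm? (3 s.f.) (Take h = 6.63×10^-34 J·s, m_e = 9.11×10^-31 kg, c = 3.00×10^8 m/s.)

L = 0.346 nm

The photon carries ΔE = hc/λ = 6.63×10^-34·3.00×10^8/2.63×10^-8 m = 7.563×10^-18 J.
Since ΔE = (4² − 1²)E_1, E_1 = 5.042×10^-19 J, and L = h/√(8m_eE_1) = 3.46×10^-10 m = 0.346 nm.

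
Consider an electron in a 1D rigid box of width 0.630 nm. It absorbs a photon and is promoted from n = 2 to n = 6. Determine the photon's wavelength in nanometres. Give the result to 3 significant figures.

λ = 40.9 nm

E_1 = h²/(8m_eL²) = 1.518×10^-19 J, so ΔE = (6² − 2²)E_1 = 4.858×10^-18 J.
λ = hc/ΔE = (6.626×10^-34·2.998×10^8)/4.858×10^-18 = 4.09×10^-8 m = 40.9 nm.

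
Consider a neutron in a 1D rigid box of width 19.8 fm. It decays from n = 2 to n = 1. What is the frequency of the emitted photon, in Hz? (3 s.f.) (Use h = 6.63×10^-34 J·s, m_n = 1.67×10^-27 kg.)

f = 3.80×10^20 Hz

E_1 = h²/(8m_nL²) = 8.392×10^-14 J and ΔE = (2² − 1²)E_1 = 2.518×10^-13 J.
f = ΔE/h = 2.518×10^-13/6.63×10^-34 = 3.80×10^20 Hz.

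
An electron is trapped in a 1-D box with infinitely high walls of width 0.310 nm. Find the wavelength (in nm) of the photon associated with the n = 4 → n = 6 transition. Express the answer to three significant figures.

E_1 = h²/(8m_eL²) = 6.269×10^-19 J, so ΔE = (6² − 4²)E_1 = 1.254×10^-17 J.
λ = hc/ΔE = (6.626×10^-34·2.998×10^8)/1.254×10^-17 = 1.58×10^-8 m = 15.8 nm.

λ = 15.8 nm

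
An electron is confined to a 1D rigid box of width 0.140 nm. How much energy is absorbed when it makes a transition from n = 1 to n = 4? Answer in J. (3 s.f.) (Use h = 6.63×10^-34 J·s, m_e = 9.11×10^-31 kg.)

|ΔE| = 4.62×10^-17 J

E_1 = h²/(8m_eL²) = 3.077×10^-18 J.
|ΔE| = |1² − 4²|·E_1 = 15·3.077×10^-18 J = 4.62×10^-17 J.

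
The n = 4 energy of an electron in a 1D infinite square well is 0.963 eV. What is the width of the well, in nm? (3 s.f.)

L = 2.50 nm

From E_n = n²h²/(8m_eL²), L = n·h/√(8m_eE_n).
E_4 = 0.963 eV = 1.543×10^-19 J, so L = 4·6.626×10^-34/√(8·9.109×10^-31·1.543×10^-19) = 2.50×10^-9 m = 2.50 nm.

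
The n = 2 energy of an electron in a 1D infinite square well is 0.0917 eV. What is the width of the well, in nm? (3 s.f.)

L = 4.05 nm

From E_n = n²h²/(8m_eL²), L = n·h/√(8m_eE_n).
E_2 = 0.0917 eV = 1.469×10^-20 J, so L = 2·6.626×10^-34/√(8·9.109×10^-31·1.469×10^-20) = 4.05×10^-9 m = 4.05 nm.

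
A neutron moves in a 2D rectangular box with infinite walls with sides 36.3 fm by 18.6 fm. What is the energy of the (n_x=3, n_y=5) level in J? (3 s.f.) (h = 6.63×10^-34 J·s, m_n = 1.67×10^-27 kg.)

For a 2D rectangular well E = (h²/8m_n)·Σ n_i²/L_i² = (6.63×10^-34)²/(8·1.67×10^-27) · [3²/(36.3 fm)² + 5²/(18.6 fm)²].
Evaluating gives E = 2.60×10^-12 J.

E = 2.60×10^-12 J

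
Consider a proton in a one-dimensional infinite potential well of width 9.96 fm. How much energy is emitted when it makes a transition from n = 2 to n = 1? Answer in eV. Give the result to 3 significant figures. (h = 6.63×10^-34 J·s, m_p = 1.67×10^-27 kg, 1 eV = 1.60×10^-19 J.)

E_1 = h²/(8m_pL²) = 3.317×10^-13 J.
|ΔE| = |2² − 1²|·E_1 = 3·3.317×10^-13 J = 9.951×10^-13 J = 6.22×10^6 eV.

|ΔE| = 6.22×10^6 eV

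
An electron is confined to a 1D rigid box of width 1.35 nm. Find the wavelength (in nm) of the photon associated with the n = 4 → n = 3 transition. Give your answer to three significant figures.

E_1 = h²/(8m_eL²) = 3.306×10^-20 J, so ΔE = (4² − 3²)E_1 = 2.314×10^-19 J.
λ = hc/ΔE = (6.626×10^-34·2.998×10^8)/2.314×10^-19 = 8.58×10^-7 m = 858 nm.

λ = 858 nm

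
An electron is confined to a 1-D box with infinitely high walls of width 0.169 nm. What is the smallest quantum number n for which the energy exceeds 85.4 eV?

n = 3

E_1 = h²/(8m_eL²) = 2.109×10^-18 J = 13.16 eV.
Need n² > 85.4/13.16 = 6.489, i.e. n > 2.547.
The smallest integer satisfying this is n = 3.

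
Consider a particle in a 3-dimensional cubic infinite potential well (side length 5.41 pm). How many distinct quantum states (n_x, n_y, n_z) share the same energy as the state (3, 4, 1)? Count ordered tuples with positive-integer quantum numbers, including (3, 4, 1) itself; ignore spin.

degeneracy = 6

The level has n_x² + n_y² + n_z² = 26. The ordered positive-integer solutions are (1, 3, 4), (1, 4, 3), (3, 1, 4), (3, 4, 1), (4, 1, 3), (4, 3, 1).
That gives 6 states.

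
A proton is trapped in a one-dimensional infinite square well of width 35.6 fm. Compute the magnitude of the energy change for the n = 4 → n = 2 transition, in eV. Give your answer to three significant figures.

E_1 = h²/(8m_pL²) = 2.588×10^-14 J.
|ΔE| = |4² − 2²|·E_1 = 12·2.588×10^-14 J = 3.106×10^-13 J = 1.94×10^6 eV.

|ΔE| = 1.94×10^6 eV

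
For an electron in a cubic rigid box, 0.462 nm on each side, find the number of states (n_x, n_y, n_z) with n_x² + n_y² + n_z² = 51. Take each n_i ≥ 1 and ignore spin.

degeneracy = 6

The level has n_x² + n_y² + n_z² = 51. The ordered positive-integer solutions are (1, 1, 7), (1, 5, 5), (1, 7, 1), (5, 1, 5), (5, 5, 1), (7, 1, 1).
That gives 6 states.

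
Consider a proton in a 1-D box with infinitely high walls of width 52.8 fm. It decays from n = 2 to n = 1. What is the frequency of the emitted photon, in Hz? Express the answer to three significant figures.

E_1 = h²/(8m_pL²) = 1.177×10^-14 J and ΔE = (2² − 1²)E_1 = 3.531×10^-14 J.
f = ΔE/h = 3.531×10^-14/6.626×10^-34 = 5.33×10^19 Hz.

f = 5.33×10^19 Hz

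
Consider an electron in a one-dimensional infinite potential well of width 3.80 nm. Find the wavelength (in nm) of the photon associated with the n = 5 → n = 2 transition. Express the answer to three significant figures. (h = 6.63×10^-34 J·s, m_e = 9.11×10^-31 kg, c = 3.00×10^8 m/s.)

λ = 2.27×10^3 nm

E_1 = h²/(8m_eL²) = 4.177×10^-21 J, so ΔE = (5² − 2²)E_1 = 8.772×10^-20 J.
λ = hc/ΔE = (6.63×10^-34·3.00×10^8)/8.772×10^-20 = 2.27×10^-6 m = 2.27×10^3 nm.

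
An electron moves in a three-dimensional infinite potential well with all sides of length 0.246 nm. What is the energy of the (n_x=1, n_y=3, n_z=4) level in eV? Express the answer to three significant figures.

For a 3D rectangular well E = (h²/8m_e)·Σ n_i²/L_i² = (6.626×10^-34)²/(8·9.109×10^-31) · [1²/(0.246 nm)² + 3²/(0.246 nm)² + 4²/(0.246 nm)²].
Evaluating gives E = 2.588×10^-17 J = 162 eV.

E = 162 eV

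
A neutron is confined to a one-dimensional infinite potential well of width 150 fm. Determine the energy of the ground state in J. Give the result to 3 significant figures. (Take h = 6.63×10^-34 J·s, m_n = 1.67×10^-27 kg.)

For an infinite well E_n = n²h²/(8m_nL²), so E_1 = h²/(8m_nL²) = (6.63×10^-34)²/(8·1.67×10^-27·(1.50×10^-13 m)²) = 1.462×10^-15 J.

E_1 = 1.46×10^-15 J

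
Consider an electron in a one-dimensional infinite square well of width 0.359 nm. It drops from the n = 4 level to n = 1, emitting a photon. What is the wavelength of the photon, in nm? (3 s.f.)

λ = 28.3 nm

E_1 = h²/(8m_eL²) = 4.675×10^-19 J, so ΔE = (4² − 1²)E_1 = 7.013×10^-18 J.
λ = hc/ΔE = (6.626×10^-34·2.998×10^8)/7.013×10^-18 = 2.83×10^-8 m = 28.3 nm.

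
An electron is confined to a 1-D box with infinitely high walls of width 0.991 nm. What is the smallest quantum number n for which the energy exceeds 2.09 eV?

n = 3

E_1 = h²/(8m_eL²) = 6.135×10^-20 J = 0.3830 eV.
Need n² > 2.09/0.3830 = 5.457, i.e. n > 2.336.
The smallest integer satisfying this is n = 3.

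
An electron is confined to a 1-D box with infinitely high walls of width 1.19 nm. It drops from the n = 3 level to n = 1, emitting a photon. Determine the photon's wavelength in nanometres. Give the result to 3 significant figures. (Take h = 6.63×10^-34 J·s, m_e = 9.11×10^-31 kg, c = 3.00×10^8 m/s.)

λ = 584 nm

E_1 = h²/(8m_eL²) = 4.259×10^-20 J, so ΔE = (3² − 1²)E_1 = 3.407×10^-19 J.
λ = hc/ΔE = (6.63×10^-34·3.00×10^8)/3.407×10^-19 = 5.84×10^-7 m = 584 nm.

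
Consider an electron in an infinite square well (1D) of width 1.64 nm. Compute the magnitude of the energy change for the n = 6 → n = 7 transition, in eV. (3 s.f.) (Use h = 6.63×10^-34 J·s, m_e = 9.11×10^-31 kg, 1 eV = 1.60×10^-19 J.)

E_1 = h²/(8m_eL²) = 2.242×10^-20 J.
|ΔE| = |6² − 7²|·E_1 = 13·2.242×10^-20 J = 2.915×10^-19 J = 1.82 eV.

|ΔE| = 1.82 eV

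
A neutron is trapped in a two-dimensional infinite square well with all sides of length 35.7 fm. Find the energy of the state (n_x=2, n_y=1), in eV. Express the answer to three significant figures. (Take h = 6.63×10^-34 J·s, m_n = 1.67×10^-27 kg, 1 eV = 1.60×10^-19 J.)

E = 8.07×10^5 eV

For a 2D rectangular well E = (h²/8m_n)·Σ n_i²/L_i² = (6.63×10^-34)²/(8·1.67×10^-27) · [2²/(35.7 fm)² + 1²/(35.7 fm)²].
Evaluating gives E = 1.291×10^-13 J = 8.07×10^5 eV.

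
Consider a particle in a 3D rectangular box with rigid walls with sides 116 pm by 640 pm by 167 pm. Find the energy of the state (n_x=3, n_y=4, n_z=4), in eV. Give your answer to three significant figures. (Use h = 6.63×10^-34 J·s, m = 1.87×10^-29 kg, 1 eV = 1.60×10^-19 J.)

E = 23.5 eV

For a 3D rectangular well E = (h²/8m)·Σ n_i²/L_i² = (6.63×10^-34)²/(8·1.87×10^-29) · [3²/(116 pm)² + 4²/(640 pm)² + 4²/(167 pm)²].
Evaluating gives E = 3.766×10^-18 J = 23.5 eV.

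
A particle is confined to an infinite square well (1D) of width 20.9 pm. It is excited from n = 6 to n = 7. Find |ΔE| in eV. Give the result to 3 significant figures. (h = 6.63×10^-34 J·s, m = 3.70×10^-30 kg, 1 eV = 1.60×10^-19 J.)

|ΔE| = 2.76×10^3 eV

E_1 = h²/(8mL²) = 3.400×10^-17 J.
|ΔE| = |6² − 7²|·E_1 = 13·3.400×10^-17 J = 4.420×10^-16 J = 2.76×10^3 eV.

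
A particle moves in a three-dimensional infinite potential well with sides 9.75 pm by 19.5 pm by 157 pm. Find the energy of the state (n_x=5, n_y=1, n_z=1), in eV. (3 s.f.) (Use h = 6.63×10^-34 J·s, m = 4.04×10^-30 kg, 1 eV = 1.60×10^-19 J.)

For a 3D rectangular well E = (h²/8m)·Σ n_i²/L_i² = (6.63×10^-34)²/(8·4.04×10^-30) · [5²/(9.75 pm)² + 1²/(19.5 pm)² + 1²/(157 pm)²].
Evaluating gives E = 3.613×10^-15 J = 2.26×10^4 eV.

E = 2.26×10^4 eV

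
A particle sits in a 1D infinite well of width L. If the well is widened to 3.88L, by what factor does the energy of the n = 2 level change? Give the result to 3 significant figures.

0.0664

E_n ∝ 1/L², so the energy scales by 1/3.88² = 0.0664.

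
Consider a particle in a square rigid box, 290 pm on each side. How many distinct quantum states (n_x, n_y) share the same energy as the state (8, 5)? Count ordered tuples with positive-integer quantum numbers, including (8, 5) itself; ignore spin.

The level has n_x² + n_y² = 89. The ordered positive-integer solutions are (5, 8), (8, 5).
That gives 2 states.

degeneracy = 2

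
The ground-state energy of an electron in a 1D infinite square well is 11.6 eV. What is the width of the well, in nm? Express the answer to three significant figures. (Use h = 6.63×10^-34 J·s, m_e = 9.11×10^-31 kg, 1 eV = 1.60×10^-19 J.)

From E_n = n²h²/(8m_eL²), L = n·h/√(8m_eE_n).
E_1 = 11.6 eV = 1.856×10^-18 J, so L = 1·6.63×10^-34/√(8·9.11×10^-31·1.856×10^-18) = 1.80×10^-10 m = 0.180 nm.

L = 0.180 nm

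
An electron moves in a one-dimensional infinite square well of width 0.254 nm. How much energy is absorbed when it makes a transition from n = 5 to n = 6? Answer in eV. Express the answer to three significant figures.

E_1 = h²/(8m_eL²) = 9.338×10^-19 J.
|ΔE| = |5² − 6²|·E_1 = 11·9.338×10^-19 J = 1.027×10^-17 J = 64.1 eV.

|ΔE| = 64.1 eV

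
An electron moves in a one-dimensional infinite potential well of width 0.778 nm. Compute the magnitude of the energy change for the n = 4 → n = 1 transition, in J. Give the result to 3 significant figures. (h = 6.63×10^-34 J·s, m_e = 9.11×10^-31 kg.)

E_1 = h²/(8m_eL²) = 9.965×10^-20 J.
|ΔE| = |4² − 1²|·E_1 = 15·9.965×10^-20 J = 1.49×10^-18 J.

|ΔE| = 1.49×10^-18 J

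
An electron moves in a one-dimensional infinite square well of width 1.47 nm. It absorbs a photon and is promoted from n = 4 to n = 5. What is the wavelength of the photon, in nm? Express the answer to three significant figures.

λ = 792 nm

E_1 = h²/(8m_eL²) = 2.788×10^-20 J, so ΔE = (5² − 4²)E_1 = 2.509×10^-19 J.
λ = hc/ΔE = (6.626×10^-34·2.998×10^8)/2.509×10^-19 = 7.92×10^-7 m = 792 nm.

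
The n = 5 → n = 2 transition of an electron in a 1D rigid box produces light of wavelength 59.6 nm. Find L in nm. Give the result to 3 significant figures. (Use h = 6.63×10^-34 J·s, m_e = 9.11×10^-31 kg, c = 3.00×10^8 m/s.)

The photon carries ΔE = hc/λ = 6.63×10^-34·3.00×10^8/5.96×10^-8 m = 3.337×10^-18 J.
Since ΔE = (5² − 2²)E_1, E_1 = 1.589×10^-19 J, and L = h/√(8m_eE_1) = 6.16×10^-10 m = 0.616 nm.

L = 0.616 nm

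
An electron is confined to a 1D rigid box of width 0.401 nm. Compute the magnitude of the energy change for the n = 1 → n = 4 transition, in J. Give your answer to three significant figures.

|ΔE| = 5.62×10^-18 J

E_1 = h²/(8m_eL²) = 3.747×10^-19 J.
|ΔE| = |1² − 4²|·E_1 = 15·3.747×10^-19 J = 5.62×10^-18 J.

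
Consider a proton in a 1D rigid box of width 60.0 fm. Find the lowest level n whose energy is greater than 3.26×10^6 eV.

E_1 = h²/(8m_pL²) = 9.112×10^-15 J = 5.688×10^4 eV.
Need n² > 3.26×10^6/5.688×10^4 = 57.31, i.e. n > 7.570.
The smallest integer satisfying this is n = 8.

n = 8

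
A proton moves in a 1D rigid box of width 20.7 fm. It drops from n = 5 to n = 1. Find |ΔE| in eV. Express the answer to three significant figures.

|ΔE| = 1.15×10^7 eV

E_1 = h²/(8m_pL²) = 7.656×10^-14 J.
|ΔE| = |5² − 1²|·E_1 = 24·7.656×10^-14 J = 1.837×10^-12 J = 1.15×10^7 eV.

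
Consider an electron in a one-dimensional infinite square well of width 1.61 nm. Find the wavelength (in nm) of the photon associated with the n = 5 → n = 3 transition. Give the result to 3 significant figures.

E_1 = h²/(8m_eL²) = 2.324×10^-20 J, so ΔE = (5² − 3²)E_1 = 3.718×10^-19 J.
λ = hc/ΔE = (6.626×10^-34·2.998×10^8)/3.718×10^-19 = 5.34×10^-7 m = 534 nm.

λ = 534 nm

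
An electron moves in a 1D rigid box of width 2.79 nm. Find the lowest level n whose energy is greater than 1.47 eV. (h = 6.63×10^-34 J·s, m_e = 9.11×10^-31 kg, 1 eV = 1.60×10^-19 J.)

n = 6

E_1 = h²/(8m_eL²) = 7.748×10^-21 J = 0.04843 eV.
Need n² > 1.47/0.04843 = 30.35, i.e. n > 5.509.
The smallest integer satisfying this is n = 6.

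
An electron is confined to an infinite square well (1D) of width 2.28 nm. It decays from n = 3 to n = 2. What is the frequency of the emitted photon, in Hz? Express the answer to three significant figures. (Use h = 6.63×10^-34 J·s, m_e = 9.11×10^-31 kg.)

f = 8.75×10^13 Hz

E_1 = h²/(8m_eL²) = 1.160×10^-20 J and ΔE = (3² − 2²)E_1 = 5.800×10^-20 J.
f = ΔE/h = 5.800×10^-20/6.63×10^-34 = 8.75×10^13 Hz.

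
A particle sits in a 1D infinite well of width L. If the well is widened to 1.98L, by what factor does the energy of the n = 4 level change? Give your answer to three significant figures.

E_n ∝ 1/L², so the energy scales by 1/1.98² = 0.255.

0.255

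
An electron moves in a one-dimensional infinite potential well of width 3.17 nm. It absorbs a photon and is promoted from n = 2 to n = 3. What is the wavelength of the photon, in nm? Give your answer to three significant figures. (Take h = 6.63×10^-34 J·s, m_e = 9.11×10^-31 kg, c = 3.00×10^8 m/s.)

λ = 6.63×10^3 nm

E_1 = h²/(8m_eL²) = 6.002×10^-21 J, so ΔE = (3² − 2²)E_1 = 3.001×10^-20 J.
λ = hc/ΔE = (6.63×10^-34·3.00×10^8)/3.001×10^-20 = 6.63×10^-6 m = 6.63×10^3 nm.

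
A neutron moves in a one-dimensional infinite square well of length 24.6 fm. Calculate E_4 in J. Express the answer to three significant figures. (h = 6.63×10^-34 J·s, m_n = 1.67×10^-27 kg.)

For an infinite well E_n = n²h²/(8m_nL²), so E_1 = h²/(8m_nL²) = (6.63×10^-34)²/(8·1.67×10^-27·(2.46×10^-14 m)²) = 5.437×10^-14 J.
Then E_4 = 4²·E_1 = 16·5.437×10^-14 J = 8.70×10^-13 J.

E_4 = 8.70×10^-13 J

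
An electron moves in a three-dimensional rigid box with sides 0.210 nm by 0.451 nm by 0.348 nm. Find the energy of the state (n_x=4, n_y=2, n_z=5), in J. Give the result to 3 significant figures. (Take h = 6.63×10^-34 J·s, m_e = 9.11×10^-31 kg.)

E = 3.55×10^-17 J

For a 3D rectangular well E = (h²/8m_e)·Σ n_i²/L_i² = (6.63×10^-34)²/(8·9.11×10^-31) · [4²/(0.210 nm)² + 2²/(0.451 nm)² + 5²/(0.348 nm)²].
Evaluating gives E = 3.55×10^-17 J.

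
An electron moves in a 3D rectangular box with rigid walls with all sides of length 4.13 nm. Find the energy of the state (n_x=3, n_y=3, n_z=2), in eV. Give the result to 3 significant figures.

For a 3D rectangular well E = (h²/8m_e)·Σ n_i²/L_i² = (6.626×10^-34)²/(8·9.109×10^-31) · [3²/(4.13 nm)² + 3²/(4.13 nm)² + 2²/(4.13 nm)²].
Evaluating gives E = 7.771×10^-20 J = 0.485 eV.

E = 0.485 eV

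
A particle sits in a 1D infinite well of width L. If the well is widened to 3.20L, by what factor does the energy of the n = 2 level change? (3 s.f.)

E_n ∝ 1/L², so the energy scales by 1/3.20² = 0.0977.

0.0977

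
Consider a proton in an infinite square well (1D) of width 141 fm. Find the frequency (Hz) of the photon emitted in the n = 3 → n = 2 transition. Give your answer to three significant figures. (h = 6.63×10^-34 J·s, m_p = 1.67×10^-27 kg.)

f = 1.25×10^19 Hz

E_1 = h²/(8m_pL²) = 1.655×10^-15 J and ΔE = (3² − 2²)E_1 = 8.275×10^-15 J.
f = ΔE/h = 8.275×10^-15/6.63×10^-34 = 1.25×10^19 Hz.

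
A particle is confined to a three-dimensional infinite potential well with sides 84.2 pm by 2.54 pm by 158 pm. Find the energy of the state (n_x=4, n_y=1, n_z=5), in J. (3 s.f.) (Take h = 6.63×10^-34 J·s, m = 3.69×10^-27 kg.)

For a 3D rectangular well E = (h²/8m)·Σ n_i²/L_i² = (6.63×10^-34)²/(8·3.69×10^-27) · [4²/(84.2 pm)² + 1²/(2.54 pm)² + 5²/(158 pm)²].
Evaluating gives E = 2.36×10^-18 J.

E = 2.36×10^-18 J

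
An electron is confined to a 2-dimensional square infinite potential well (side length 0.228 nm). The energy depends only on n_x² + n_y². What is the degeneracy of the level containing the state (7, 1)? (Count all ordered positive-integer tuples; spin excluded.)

degeneracy = 3

The level has n_x² + n_y² = 50. The ordered positive-integer solutions are (1, 7), (5, 5), (7, 1).
That gives 3 states.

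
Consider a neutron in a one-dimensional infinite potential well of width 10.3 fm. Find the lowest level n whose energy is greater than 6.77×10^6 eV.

n = 2

E_1 = h²/(8m_nL²) = 3.088×10^-13 J = 1.928×10^6 eV.
Need n² > 6.77×10^6/1.928×10^6 = 3.511, i.e. n > 1.874.
The smallest integer satisfying this is n = 2.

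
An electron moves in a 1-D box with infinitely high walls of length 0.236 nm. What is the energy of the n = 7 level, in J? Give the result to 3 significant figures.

For an infinite well E_n = n²h²/(8m_eL²), so E_1 = h²/(8m_eL²) = (6.626×10^-34)²/(8·9.109×10^-31·(2.36×10^-10 m)²) = 1.082×10^-18 J.
Then E_7 = 7²·E_1 = 49·1.082×10^-18 J = 5.30×10^-17 J.

E_7 = 5.30×10^-17 J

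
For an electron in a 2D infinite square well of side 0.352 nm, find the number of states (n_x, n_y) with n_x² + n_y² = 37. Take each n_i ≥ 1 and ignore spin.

The level has n_x² + n_y² = 37. The ordered positive-integer solutions are (1, 6), (6, 1).
That gives 2 states.

degeneracy = 2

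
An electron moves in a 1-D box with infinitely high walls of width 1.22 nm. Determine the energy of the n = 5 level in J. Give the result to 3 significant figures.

For an infinite well E_n = n²h²/(8m_eL²), so E_1 = h²/(8m_eL²) = (6.626×10^-34)²/(8·9.109×10^-31·(1.22×10^-9 m)²) = 4.048×10^-20 J.
Then E_5 = 5²·E_1 = 25·4.048×10^-20 J = 1.01×10^-18 J.

E_5 = 1.01×10^-18 J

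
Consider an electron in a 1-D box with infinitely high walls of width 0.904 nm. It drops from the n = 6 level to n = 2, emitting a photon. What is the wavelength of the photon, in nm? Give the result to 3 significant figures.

E_1 = h²/(8m_eL²) = 7.372×10^-20 J, so ΔE = (6² − 2²)E_1 = 2.359×10^-18 J.
λ = hc/ΔE = (6.626×10^-34·2.998×10^8)/2.359×10^-18 = 8.42×10^-8 m = 84.2 nm.

λ = 84.2 nm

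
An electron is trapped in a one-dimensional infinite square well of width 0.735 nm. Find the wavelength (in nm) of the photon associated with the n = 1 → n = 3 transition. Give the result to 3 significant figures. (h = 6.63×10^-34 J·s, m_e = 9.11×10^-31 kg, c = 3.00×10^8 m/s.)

E_1 = h²/(8m_eL²) = 1.116×10^-19 J, so ΔE = (3² − 1²)E_1 = 8.928×10^-19 J.
λ = hc/ΔE = (6.63×10^-34·3.00×10^8)/8.928×10^-19 = 2.23×10^-7 m = 223 nm.

λ = 223 nm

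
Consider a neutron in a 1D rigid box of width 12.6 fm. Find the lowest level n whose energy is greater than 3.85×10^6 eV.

n = 2

E_1 = h²/(8m_nL²) = 2.064×10^-13 J = 1.288×10^6 eV.
Need n² > 3.85×10^6/1.288×10^6 = 2.989, i.e. n > 1.729.
The smallest integer satisfying this is n = 2.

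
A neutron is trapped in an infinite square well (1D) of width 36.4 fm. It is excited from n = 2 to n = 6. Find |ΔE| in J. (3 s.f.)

E_1 = h²/(8m_nL²) = 2.473×10^-14 J.
|ΔE| = |2² − 6²|·E_1 = 32·2.473×10^-14 J = 7.91×10^-13 J.

|ΔE| = 7.91×10^-13 J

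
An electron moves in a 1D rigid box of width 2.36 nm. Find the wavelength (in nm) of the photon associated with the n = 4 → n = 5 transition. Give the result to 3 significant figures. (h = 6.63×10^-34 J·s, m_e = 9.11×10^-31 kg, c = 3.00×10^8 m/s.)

E_1 = h²/(8m_eL²) = 1.083×10^-20 J, so ΔE = (5² − 4²)E_1 = 9.747×10^-20 J.
λ = hc/ΔE = (6.63×10^-34·3.00×10^8)/9.747×10^-20 = 2.04×10^-6 m = 2.04×10^3 nm.

λ = 2.04×10^3 nm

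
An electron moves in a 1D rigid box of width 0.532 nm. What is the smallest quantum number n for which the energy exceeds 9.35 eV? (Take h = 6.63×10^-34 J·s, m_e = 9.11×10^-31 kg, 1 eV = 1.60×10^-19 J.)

E_1 = h²/(8m_eL²) = 2.131×10^-19 J = 1.332 eV.
Need n² > 9.35/1.332 = 7.020, i.e. n > 2.650.
The smallest integer satisfying this is n = 3.

n = 3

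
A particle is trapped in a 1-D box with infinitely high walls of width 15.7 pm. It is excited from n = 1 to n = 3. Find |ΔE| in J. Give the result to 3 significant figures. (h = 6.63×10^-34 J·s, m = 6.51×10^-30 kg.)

E_1 = h²/(8mL²) = 3.424×10^-17 J.
|ΔE| = |1² − 3²|·E_1 = 8·3.424×10^-17 J = 2.74×10^-16 J.

|ΔE| = 2.74×10^-16 J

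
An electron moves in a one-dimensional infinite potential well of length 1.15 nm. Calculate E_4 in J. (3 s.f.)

For an infinite well E_n = n²h²/(8m_eL²), so E_1 = h²/(8m_eL²) = (6.626×10^-34)²/(8·9.109×10^-31·(1.15×10^-9 m)²) = 4.556×10^-20 J.
Then E_4 = 4²·E_1 = 16·4.556×10^-20 J = 7.29×10^-19 J.

E_4 = 7.29×10^-19 J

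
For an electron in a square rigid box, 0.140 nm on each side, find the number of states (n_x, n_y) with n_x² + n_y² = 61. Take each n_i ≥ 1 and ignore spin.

The level has n_x² + n_y² = 61. The ordered positive-integer solutions are (5, 6), (6, 5).
That gives 2 states.

degeneracy = 2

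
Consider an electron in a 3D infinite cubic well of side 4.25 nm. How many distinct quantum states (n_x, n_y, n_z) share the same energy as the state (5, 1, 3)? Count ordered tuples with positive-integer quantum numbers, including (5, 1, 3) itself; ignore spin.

The level has n_x² + n_y² + n_z² = 35. The ordered positive-integer solutions are (1, 3, 5), (1, 5, 3), (3, 1, 5), (3, 5, 1), (5, 1, 3), (5, 3, 1).
That gives 6 states.

degeneracy = 6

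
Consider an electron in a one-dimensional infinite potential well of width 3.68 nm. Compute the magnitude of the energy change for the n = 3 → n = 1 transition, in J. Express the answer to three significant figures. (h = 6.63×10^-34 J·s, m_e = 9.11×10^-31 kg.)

|ΔE| = 3.56×10^-20 J

E_1 = h²/(8m_eL²) = 4.454×10^-21 J.
|ΔE| = |3² − 1²|·E_1 = 8·4.454×10^-21 J = 3.56×10^-20 J.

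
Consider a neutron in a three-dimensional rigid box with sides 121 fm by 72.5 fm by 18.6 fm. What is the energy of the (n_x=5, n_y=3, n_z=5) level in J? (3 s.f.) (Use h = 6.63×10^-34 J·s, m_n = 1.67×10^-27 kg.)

E = 2.49×10^-12 J

For a 3D rectangular well E = (h²/8m_n)·Σ n_i²/L_i² = (6.63×10^-34)²/(8·1.67×10^-27) · [5²/(121 fm)² + 3²/(72.5 fm)² + 5²/(18.6 fm)²].
Evaluating gives E = 2.49×10^-12 J.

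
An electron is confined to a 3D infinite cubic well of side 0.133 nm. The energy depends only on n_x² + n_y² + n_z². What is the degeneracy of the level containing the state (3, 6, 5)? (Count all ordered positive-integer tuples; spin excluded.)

The level has n_x² + n_y² + n_z² = 70. The ordered positive-integer solutions are (3, 5, 6), (3, 6, 5), (5, 3, 6), (5, 6, 3), (6, 3, 5), (6, 5, 3).
That gives 6 states.

degeneracy = 6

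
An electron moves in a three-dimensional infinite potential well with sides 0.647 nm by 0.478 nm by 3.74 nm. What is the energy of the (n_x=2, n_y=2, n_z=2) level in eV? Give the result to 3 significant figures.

For a 3D rectangular well E = (h²/8m_e)·Σ n_i²/L_i² = (6.626×10^-34)²/(8·9.109×10^-31) · [2²/(0.647 nm)² + 2²/(0.478 nm)² + 2²/(3.74 nm)²].
Evaluating gives E = 1.648×10^-18 J = 10.3 eV.

E = 10.3 eV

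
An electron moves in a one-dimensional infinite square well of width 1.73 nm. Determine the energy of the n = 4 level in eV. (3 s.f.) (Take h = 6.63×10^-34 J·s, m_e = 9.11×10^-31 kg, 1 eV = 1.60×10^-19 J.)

E_4 = 2.02 eV

For an infinite well E_n = n²h²/(8m_eL²), so E_1 = h²/(8m_eL²) = (6.63×10^-34)²/(8·9.11×10^-31·(1.73×10^-9 m)²) = 2.015×10^-20 J.
Then E_4 = 4²·E_1 = 16·2.015×10^-20 J = 3.224×10^-19 J.
Converting, E_4 = 3.224×10^-19 J / (1.60×10^-19 J/eV) = 2.02 eV.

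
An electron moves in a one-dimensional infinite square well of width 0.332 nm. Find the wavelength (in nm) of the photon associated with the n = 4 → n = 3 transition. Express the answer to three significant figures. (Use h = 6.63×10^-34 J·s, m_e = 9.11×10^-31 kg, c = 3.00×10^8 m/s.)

E_1 = h²/(8m_eL²) = 5.472×10^-19 J, so ΔE = (4² − 3²)E_1 = 3.830×10^-18 J.
λ = hc/ΔE = (6.63×10^-34·3.00×10^8)/3.830×10^-18 = 5.19×10^-8 m = 51.9 nm.

λ = 51.9 nm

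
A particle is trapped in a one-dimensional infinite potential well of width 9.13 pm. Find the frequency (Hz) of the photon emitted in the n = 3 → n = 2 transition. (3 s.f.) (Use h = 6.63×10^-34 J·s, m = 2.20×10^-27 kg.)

E_1 = h²/(8mL²) = 2.996×10^-19 J and ΔE = (3² − 2²)E_1 = 1.498×10^-18 J.
f = ΔE/h = 1.498×10^-18/6.63×10^-34 = 2.26×10^15 Hz.

f = 2.26×10^15 Hz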